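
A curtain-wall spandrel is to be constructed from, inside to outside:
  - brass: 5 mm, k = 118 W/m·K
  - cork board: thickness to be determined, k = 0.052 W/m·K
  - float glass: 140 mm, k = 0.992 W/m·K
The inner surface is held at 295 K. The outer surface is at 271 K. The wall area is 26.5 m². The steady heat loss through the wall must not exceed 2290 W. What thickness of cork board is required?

L ≈ 7.1 mm

Thermal resistances in series:
R_brass = L/(kA) = 0.005/(118×26.5) = 1.599×10^-6 K/W
R_float glass = L/(kA) = 0.14/(0.992×26.5) = 0.005326 K/W
Sum of the known resistances R_other = 0.005327 K/W
Required total resistance R_tot = ΔT/Q_allow = 24/2290 = 0.01048 K/W
R_cork board = R_tot − R_other = 0.005153 K/W
L = R·k·A = 0.005153×0.052×26.5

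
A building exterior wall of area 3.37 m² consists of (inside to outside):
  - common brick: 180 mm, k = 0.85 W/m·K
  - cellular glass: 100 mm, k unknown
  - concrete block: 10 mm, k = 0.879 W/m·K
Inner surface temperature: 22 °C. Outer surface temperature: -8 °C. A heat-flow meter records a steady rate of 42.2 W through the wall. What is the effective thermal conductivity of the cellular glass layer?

k ≈ 0.046 W/(m·K)

Using the resistance-network approach (series):
R_common brick = L/(kA) = 0.18/(0.85×3.37) = 0.06284 K/W
R_concrete block = L/(kA) = 0.01/(0.879×3.37) = 0.003376 K/W
Sum of known resistances R_other = 0.06621 K/W
Total R = ΔT/Q = 30/42.2 = 0.7109 K/W
R_cellular glass = R_total − R_other = 0.6447 K/W
k = L/(R·A) = 0.1/(0.6447×3.37)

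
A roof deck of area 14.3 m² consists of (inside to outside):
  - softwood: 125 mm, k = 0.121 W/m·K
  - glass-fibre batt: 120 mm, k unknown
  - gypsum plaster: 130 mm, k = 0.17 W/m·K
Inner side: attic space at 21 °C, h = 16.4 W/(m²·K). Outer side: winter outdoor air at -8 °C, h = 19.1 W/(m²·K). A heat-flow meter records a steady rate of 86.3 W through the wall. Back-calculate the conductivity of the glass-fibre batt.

k ≈ 0.0415 W/(m·K)

Model the wall as resistances in series:
R_inner film = 1/(h_i·A) = 1/(16.4×14.3) = 0.004264 K/W
R_softwood = L/(kA) = 0.125/(0.121×14.3) = 0.07224 K/W
R_gypsum plaster = L/(kA) = 0.13/(0.17×14.3) = 0.05348 K/W
R_outer film = 1/(h_o·A) = 1/(19.1×14.3) = 0.003661 K/W
Sum of known resistances R_other = 0.1336 K/W
Total R = ΔT/Q = 29/86.3 = 0.336 K/W
R_glass-fibre batt = R_total − R_other = 0.2024 K/W
k = L/(R·A) = 0.12/(0.2024×14.3)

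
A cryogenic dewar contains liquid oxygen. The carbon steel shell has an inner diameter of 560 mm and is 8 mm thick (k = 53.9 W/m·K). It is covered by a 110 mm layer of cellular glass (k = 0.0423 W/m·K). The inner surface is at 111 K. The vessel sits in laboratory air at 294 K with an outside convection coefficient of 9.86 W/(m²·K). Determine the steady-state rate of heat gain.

Q ≈ 98.6 W

Spherical conduction: R = (1/r_in − 1/r_out)/(4πk) per layer; series-sum.
R_carbon steel shell = (1/0.28 − 1/0.288)/(4π×53.9) = 1.465×10^-4 K/W
R_cellular glass = (1/0.288 − 1/0.398)/(4π×0.0423) = 1.805 K/W
R_outer film = 1/(h·4πr_o²) = 1/(9.86×4π×0.398²) = 0.05095 K/W
R_total = 1.856 K/W
Q = ΔT/R_total = 183/1.856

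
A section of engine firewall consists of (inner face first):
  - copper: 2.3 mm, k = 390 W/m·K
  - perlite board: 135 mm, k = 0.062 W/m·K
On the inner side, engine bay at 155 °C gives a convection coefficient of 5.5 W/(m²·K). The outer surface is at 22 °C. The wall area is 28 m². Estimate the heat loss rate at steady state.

Q ≈ 1580 W

Series thermal resistances:
R_inner film = 1/(h_i·A) = 1/(5.5×28) = 0.006494 K/W
R_copper = L/(kA) = 0.0023/(390×28) = 2.106×10^-7 K/W
R_perlite board = L/(kA) = 0.135/(0.062×28) = 0.07776 K/W
R_total = 0.08426 K/W
Q = ΔT / R_total = 133 / 0.08426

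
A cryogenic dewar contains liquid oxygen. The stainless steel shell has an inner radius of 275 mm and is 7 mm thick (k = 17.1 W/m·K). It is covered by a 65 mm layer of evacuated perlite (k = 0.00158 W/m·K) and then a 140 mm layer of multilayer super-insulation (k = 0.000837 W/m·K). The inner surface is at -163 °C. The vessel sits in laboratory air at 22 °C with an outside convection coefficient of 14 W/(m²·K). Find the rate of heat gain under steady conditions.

Q ≈ 1.65 W

Radial (spherical) resistances in series:
R_stainless steel shell = (1/0.275 − 1/0.282)/(4π×17.1) = 4.201×10^-4 K/W
R_evacuated perlite = (1/0.282 − 1/0.347)/(4π×0.00158) = 33.46 K/W
R_multilayer super-insulation = (1/0.347 − 1/0.487)/(4π×0.000837) = 78.77 K/W
R_outer film = 1/(h·4πr_o²) = 1/(14×4π×0.487²) = 0.02397 K/W
R_total = 112.2 K/W
Q = ΔT/R_total = 185/112.2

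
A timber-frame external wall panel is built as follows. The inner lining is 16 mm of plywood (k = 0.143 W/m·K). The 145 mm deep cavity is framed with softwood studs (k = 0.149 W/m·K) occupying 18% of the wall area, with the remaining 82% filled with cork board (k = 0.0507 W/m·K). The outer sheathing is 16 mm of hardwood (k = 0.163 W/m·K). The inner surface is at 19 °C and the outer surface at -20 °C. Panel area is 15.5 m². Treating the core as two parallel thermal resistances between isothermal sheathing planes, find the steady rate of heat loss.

Q ≈ 259 W

Sheathing layers in series; stud and cavity paths in parallel between them.
R_inner = 0.016/(0.143×15.5) = 0.007219 K/W
R_stud  = 0.145/(0.149×0.18×15.5) = 0.3488 K/W
R_cav   = 0.145/(0.0507×0.82×15.5) = 0.225 K/W
1/R_core = 1/R_stud + 1/R_cav → R_core = 0.1368 K/W
R_outer = 0.016/(0.163×15.5) = 0.006333 K/W
R_total = 0.1503 K/W
Q = ΔT/R_total = 39/0.1503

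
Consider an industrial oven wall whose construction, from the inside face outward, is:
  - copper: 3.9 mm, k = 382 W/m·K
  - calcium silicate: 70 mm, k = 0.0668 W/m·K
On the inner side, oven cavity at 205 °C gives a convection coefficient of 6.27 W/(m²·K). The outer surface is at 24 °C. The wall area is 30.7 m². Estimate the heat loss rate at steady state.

Model the wall as resistances in series:
R_inner film = 1/(h_i·A) = 1/(6.27×30.7) = 0.005195 K/W
R_copper = L/(kA) = 0.0039/(382×30.7) = 3.326×10^-7 K/W
R_calcium silicate = L/(kA) = 0.07/(0.0668×30.7) = 0.03413 K/W
R_total = 0.03933 K/W
Q = ΔT / R_total = 181 / 0.03933

Q ≈ 4600 W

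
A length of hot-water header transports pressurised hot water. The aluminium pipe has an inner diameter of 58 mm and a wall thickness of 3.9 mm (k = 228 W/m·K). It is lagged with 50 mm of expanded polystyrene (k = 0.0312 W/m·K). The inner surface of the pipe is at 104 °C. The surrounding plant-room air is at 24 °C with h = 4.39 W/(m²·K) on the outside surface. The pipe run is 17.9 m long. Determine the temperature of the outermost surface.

T ≈ 30.8 °C

Radial resistances (cylindrical: R_cond = ln(r_o/r_i)/(2πkL), R_conv = 1/(h·2πrL)):
R_aluminium pipe wall = ln(32.9/29)/(2π×228×17.9) = 4.921×10^-6 K/W
R_expanded polystyrene = ln(82.9/32.9)/(2π×0.0312×17.9) = 0.2634 K/W
R_outer film = 1/(h_o·2πr_oL) = 1/(4.39×2π×0.0829×17.9) = 0.02443 K/W
R_total = 0.2878 K/W
Q = ΔT/R_total = 80/0.2878
Q = 278 W
T_interface = T_inner − Q·ΣR(inner→interface) = 104 − 278×0.2634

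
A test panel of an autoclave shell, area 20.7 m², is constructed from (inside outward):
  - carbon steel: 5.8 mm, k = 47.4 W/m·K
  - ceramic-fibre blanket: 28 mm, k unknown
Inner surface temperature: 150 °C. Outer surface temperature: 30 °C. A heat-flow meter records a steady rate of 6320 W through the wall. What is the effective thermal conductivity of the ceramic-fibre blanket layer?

Model the wall as resistances in series:
R_carbon steel = L/(kA) = 0.0058/(47.4×20.7) = 5.911×10^-6 K/W
Sum of known resistances R_other = 5.911×10^-6 K/W
Total R = ΔT/Q = 120/6320 = 0.01899 K/W
R_ceramic-fibre blanket = R_total − R_other = 0.01898 K/W
k = L/(R·A) = 0.028/(0.01898×20.7)

k ≈ 0.0713 W/(m·K)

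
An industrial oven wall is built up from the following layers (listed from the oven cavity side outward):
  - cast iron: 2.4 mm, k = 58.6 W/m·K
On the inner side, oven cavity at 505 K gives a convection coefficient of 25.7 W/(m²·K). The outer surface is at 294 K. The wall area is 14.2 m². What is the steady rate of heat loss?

Thermal resistances in series:
R_inner film = 1/(h_i·A) = 1/(25.7×14.2) = 0.00274 K/W
R_cast iron = L/(kA) = 0.0024/(58.6×14.2) = 2.884×10^-6 K/W
R_total = 0.002743 K/W
Q = ΔT / R_total = 211 / 0.002743

Q ≈ 76900 W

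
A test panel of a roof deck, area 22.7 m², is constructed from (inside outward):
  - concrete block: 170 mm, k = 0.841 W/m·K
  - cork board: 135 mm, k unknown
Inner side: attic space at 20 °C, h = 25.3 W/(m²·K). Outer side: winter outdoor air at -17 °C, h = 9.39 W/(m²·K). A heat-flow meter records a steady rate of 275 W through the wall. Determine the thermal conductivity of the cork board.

Thermal resistances in series:
R_inner film = 1/(h_i·A) = 1/(25.3×22.7) = 0.001741 K/W
R_concrete block = L/(kA) = 0.17/(0.841×22.7) = 0.008905 K/W
R_outer film = 1/(h_o·A) = 1/(9.39×22.7) = 0.004691 K/W
Sum of known resistances R_other = 0.01534 K/W
Total R = ΔT/Q = 37/275 = 0.1345 K/W
R_cork board = R_total − R_other = 0.1192 K/W
k = L/(R·A) = 0.135/(0.1192×22.7)

k ≈ 0.0499 W/(m·K)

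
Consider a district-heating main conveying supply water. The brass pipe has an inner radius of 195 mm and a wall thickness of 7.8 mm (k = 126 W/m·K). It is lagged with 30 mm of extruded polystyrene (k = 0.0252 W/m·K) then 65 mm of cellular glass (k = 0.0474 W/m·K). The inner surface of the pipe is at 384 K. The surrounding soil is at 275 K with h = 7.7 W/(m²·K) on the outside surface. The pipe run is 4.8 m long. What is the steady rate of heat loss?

Radial resistances (cylindrical: R_cond = ln(r_o/r_i)/(2πkL), R_conv = 1/(h·2πrL)):
R_brass pipe wall = ln(202.8/195)/(2π×126×4.8) = 1.032×10^-5 K/W
R_extruded polystyrene = ln(232.8/202.8)/(2π×0.0252×4.8) = 0.1815 K/W
R_cellular glass = ln(297.8/232.8)/(2π×0.0474×4.8) = 0.1723 K/W
R_outer film = 1/(h_o·2πr_oL) = 1/(7.7×2π×0.2978×4.8) = 0.01446 K/W
R_total = 0.3682 K/W
Q = ΔT/R_total = 109/0.3682

Q ≈ 296 W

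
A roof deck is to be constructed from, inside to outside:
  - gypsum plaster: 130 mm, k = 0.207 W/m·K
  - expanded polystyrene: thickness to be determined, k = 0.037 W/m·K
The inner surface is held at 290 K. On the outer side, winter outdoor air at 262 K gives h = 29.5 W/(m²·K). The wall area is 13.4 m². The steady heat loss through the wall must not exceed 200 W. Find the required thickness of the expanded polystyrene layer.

L ≈ 44.9 mm

Thermal resistances in series:
R_gypsum plaster = L/(kA) = 0.13/(0.207×13.4) = 0.04687 K/W
R_outer film = 1/(h_o·A) = 1/(29.5×13.4) = 0.00253 K/W
Sum of the known resistances R_other = 0.0494 K/W
Required total resistance R_tot = ΔT/Q_allow = 28/200 = 0.14 K/W
R_expanded polystyrene = R_tot − R_other = 0.0906 K/W
L = R·k·A = 0.0906×0.037×13.4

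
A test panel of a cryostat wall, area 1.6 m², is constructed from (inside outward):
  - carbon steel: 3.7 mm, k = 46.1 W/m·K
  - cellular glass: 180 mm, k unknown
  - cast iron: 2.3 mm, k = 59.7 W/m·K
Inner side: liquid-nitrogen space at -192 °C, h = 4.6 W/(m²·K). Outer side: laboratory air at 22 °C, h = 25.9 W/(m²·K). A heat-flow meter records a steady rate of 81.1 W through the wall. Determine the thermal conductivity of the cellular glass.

k ≈ 0.0454 W/(m·K)

Thermal resistances in series:
R_inner film = 1/(h_i·A) = 1/(4.6×1.6) = 0.1359 K/W
R_carbon steel = L/(kA) = 0.0037/(46.1×1.6) = 5.016×10^-5 K/W
R_cast iron = L/(kA) = 0.0023/(59.7×1.6) = 2.408×10^-5 K/W
R_outer film = 1/(h_o·A) = 1/(25.9×1.6) = 0.02413 K/W
Sum of known resistances R_other = 0.1601 K/W
Total R = ΔT/Q = 214/81.1 = 2.639 K/W
R_cellular glass = R_total − R_other = 2.479 K/W
k = L/(R·A) = 0.18/(2.479×1.6)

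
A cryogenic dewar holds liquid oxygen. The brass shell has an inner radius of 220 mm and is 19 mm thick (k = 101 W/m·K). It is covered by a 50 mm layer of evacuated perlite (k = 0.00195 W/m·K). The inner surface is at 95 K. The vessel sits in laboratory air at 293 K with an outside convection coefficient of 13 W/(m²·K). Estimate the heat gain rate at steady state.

Each spherical layer contributes R = (1/r_i − 1/r_o)/(4πk):
R_brass shell = (1/0.22 − 1/0.239)/(4π×101) = 2.847×10^-4 K/W
R_evacuated perlite = (1/0.239 − 1/0.289)/(4π×0.00195) = 29.54 K/W
R_outer film = 1/(h·4πr_o²) = 1/(13×4π×0.289²) = 0.07329 K/W
R_total = 29.61 K/W
Q = ΔT/R_total = 198/29.61

Q ≈ 6.69 W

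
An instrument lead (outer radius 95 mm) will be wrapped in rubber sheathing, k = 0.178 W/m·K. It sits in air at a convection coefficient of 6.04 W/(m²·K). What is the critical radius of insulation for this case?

r_cr ≈ 29.5 mm

For a cylinder r_cr = k/h = 0.178/6.04
r_cr = 29.5 mm; since the bare radius (95 mm) is above r_cr, any added insulation will reduce heat loss.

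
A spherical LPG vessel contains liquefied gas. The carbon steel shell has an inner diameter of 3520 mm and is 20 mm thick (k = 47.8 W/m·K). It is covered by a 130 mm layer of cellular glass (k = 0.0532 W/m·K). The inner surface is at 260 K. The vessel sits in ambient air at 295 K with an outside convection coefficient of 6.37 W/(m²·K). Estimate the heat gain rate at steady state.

Q ≈ 577 W

Radial (spherical) resistances in series:
R_carbon steel shell = (1/1.76 − 1/1.78)/(4π×47.8) = 1.063×10^-5 K/W
R_cellular glass = (1/1.78 − 1/1.91)/(4π×0.0532) = 0.0572 K/W
R_outer film = 1/(h·4πr_o²) = 1/(6.37×4π×1.91²) = 0.003424 K/W
R_total = 0.06063 K/W
Q = ΔT/R_total = 35/0.06063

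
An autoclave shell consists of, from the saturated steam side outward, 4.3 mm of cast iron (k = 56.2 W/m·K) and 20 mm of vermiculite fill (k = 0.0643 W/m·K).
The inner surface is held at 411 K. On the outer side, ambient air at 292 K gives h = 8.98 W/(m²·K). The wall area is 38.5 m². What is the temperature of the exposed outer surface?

Model the wall as resistances in series:
R_cast iron = L/(kA) = 0.0043/(56.2×38.5) = 1.987×10^-6 K/W
R_vermiculite fill = L/(kA) = 0.02/(0.0643×38.5) = 0.008079 K/W
R_outer film = 1/(h_o·A) = 1/(8.98×38.5) = 0.002892 K/W
R_total = 0.01097 K/W;  Q = ΔT/R_total = 119/0.01097 = 10840 W
T_interface = T_inner − Q·ΣR(inner→interface) = 411 − 10800×0.008081

T ≈ 323 K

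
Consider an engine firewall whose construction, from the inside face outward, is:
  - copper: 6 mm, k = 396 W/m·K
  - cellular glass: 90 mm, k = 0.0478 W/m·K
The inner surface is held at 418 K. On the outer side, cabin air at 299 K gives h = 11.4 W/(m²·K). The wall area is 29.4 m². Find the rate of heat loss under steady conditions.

Series thermal resistances:
R_copper = L/(kA) = 0.006/(396×29.4) = 5.154×10^-7 K/W
R_cellular glass = L/(kA) = 0.09/(0.0478×29.4) = 0.06404 K/W
R_outer film = 1/(h_o·A) = 1/(11.4×29.4) = 0.002984 K/W
R_total = 0.06703 K/W
Q = ΔT / R_total = 119 / 0.06703

Q ≈ 1780 W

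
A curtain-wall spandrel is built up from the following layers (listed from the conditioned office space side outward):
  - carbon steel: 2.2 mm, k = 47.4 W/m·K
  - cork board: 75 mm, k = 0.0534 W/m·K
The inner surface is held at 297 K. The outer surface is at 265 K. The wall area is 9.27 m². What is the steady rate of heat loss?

Using the resistance-network approach (series):
R_carbon steel = L/(kA) = 0.0022/(47.4×9.27) = 5.007×10^-6 K/W
R_cork board = L/(kA) = 0.075/(0.0534×9.27) = 0.1515 K/W
R_total = 0.1515 K/W
Q = ΔT / R_total = 32 / 0.1515

Q ≈ 211 W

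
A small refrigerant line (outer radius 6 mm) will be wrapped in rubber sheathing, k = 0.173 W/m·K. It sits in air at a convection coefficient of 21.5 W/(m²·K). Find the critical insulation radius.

r_cr ≈ 8.05 mm

For a cylinder r_cr = k/h = 0.173/21.5
r_cr = 8.05 mm; since the bare radius (6 mm) is below r_cr, adding a thin layer of insulation will *increase* heat loss.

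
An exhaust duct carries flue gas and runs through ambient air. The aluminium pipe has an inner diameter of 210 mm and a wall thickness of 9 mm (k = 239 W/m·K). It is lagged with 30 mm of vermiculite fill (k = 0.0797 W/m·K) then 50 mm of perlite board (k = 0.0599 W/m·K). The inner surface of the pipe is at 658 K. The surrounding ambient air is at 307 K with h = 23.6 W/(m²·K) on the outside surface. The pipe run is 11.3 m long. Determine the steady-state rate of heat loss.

Q ≈ 3070 W

Treating each annulus and film as a series resistance:
R_aluminium pipe wall = ln(114/105)/(2π×239×11.3) = 4.846×10^-6 K/W
R_vermiculite fill = ln(144/114)/(2π×0.0797×11.3) = 0.04128 K/W
R_perlite board = ln(194/144)/(2π×0.0599×11.3) = 0.07008 K/W
R_outer film = 1/(h_o·2πr_oL) = 1/(23.6×2π×0.194×11.3) = 0.003076 K/W
R_total = 0.1144 K/W
Q = ΔT/R_total = 351/0.1144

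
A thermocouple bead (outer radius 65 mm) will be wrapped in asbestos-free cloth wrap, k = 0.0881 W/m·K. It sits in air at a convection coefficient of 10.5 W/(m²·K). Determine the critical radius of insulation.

r_cr ≈ 16.8 mm

For a sphere r_cr = 2k/h = 2×0.0881/10.5
r_cr = 16.8 mm; since the bare radius (65 mm) is above r_cr, any added insulation will reduce heat loss.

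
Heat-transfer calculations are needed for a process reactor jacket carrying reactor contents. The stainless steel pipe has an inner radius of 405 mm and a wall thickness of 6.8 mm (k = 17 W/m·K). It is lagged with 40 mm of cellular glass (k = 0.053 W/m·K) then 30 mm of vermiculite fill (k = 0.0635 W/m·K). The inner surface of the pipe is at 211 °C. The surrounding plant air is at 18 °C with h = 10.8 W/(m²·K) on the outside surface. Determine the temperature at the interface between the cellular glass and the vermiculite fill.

T ≈ 96.7 °C

Cylindrical conduction, so R = ln(r₂/r₁)/(2πkL) per layer, in series:
R_stainless steel pipe wall = ln(411.8/405)/(2π×17×1) = 1.559×10^-4 K/W
R_cellular glass = ln(451.8/411.8)/(2π×0.053×1) = 0.2784 K/W
R_vermiculite fill = ln(481.8/451.8)/(2π×0.0635×1) = 0.1611 K/W
R_outer film = 1/(h_o·2πr_oL) = 1/(10.8×2π×0.4818×1) = 0.03059 K/W
R_total = 0.4703 K/W
Q = ΔT/R_total = 193/0.4703
Q = 410 W/m
T_interface = T_inner − Q·ΣR(inner→interface) = 211 − 410×0.2785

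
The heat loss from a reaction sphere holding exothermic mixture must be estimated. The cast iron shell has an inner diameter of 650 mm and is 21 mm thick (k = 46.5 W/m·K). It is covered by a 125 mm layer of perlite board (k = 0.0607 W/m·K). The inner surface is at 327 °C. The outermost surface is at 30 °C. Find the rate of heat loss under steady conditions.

Q ≈ 295 W

Each spherical layer contributes R = (1/r_i − 1/r_o)/(4πk):
R_cast iron shell = (1/0.325 − 1/0.346)/(4π×46.5) = 3.196×10^-4 K/W
R_perlite board = (1/0.346 − 1/0.471)/(4π×0.0607) = 1.006 K/W
R_total = 1.006 K/W
Q = ΔT/R_total = 297/1.006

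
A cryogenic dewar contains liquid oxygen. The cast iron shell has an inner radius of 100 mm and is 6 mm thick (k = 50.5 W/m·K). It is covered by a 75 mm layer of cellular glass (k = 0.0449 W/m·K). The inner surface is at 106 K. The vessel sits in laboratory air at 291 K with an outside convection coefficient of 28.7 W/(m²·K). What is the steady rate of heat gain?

Spherical conduction: R = (1/r_in − 1/r_out)/(4πk) per layer; series-sum.
R_cast iron shell = (1/0.1 − 1/0.106)/(4π×50.5) = 8.92×10^-4 K/W
R_cellular glass = (1/0.106 − 1/0.181)/(4π×0.0449) = 6.928 K/W
R_outer film = 1/(h·4πr_o²) = 1/(28.7×4π×0.181²) = 0.08464 K/W
R_total = 7.014 K/W
Q = ΔT/R_total = 185/7.014

Q ≈ 26.4 W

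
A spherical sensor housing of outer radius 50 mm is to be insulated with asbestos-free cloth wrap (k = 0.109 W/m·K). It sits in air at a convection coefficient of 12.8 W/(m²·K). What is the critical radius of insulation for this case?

r_cr ≈ 17 mm

For a sphere r_cr = 2k/h = 2×0.109/12.8
r_cr = 17 mm; since the bare radius (50 mm) is above r_cr, any added insulation will reduce heat loss.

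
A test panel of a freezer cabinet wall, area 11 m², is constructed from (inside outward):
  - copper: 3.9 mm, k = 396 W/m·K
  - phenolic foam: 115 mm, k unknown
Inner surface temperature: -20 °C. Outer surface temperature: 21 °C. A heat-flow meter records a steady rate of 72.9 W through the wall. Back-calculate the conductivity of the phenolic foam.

k ≈ 0.0186 W/(m·K)

Thermal resistances in series:
R_copper = L/(kA) = 0.0039/(396×11) = 8.953×10^-7 K/W
Sum of known resistances R_other = 8.953×10^-7 K/W
Total R = ΔT/Q = 41/72.9 = 0.5624 K/W
R_phenolic foam = R_total − R_other = 0.5624 K/W
k = L/(R·A) = 0.115/(0.5624×11)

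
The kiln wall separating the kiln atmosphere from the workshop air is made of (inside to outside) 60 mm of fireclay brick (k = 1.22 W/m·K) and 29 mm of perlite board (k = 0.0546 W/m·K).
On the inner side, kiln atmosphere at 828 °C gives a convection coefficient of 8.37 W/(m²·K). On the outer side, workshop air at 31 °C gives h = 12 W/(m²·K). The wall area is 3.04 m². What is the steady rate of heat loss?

Q ≈ 3090 W

Treating each layer as a thermal resistance in series:
R_inner film = 1/(h_i·A) = 1/(8.37×3.04) = 0.0393 K/W
R_fireclay brick = L/(kA) = 0.06/(1.22×3.04) = 0.01618 K/W
R_perlite board = L/(kA) = 0.029/(0.0546×3.04) = 0.1747 K/W
R_outer film = 1/(h_o·A) = 1/(12×3.04) = 0.02741 K/W
R_total = 0.2576 K/W
Q = ΔT / R_total = 797 / 0.2576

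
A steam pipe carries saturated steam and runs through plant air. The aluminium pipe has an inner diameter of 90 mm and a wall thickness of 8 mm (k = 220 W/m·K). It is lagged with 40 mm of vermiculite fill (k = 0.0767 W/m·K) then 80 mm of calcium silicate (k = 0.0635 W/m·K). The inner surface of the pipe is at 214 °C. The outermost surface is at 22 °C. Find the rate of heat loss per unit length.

q′ ≈ 70.5 W/m

Treating each annulus and film as a series resistance:
R_aluminium pipe wall = ln(53/45)/(2π×220×1) = 1.184×10^-4 K/W
R_vermiculite fill = ln(93/53)/(2π×0.0767×1) = 1.167 K/W
R_calcium silicate = ln(173/93)/(2π×0.0635×1) = 1.556 K/W
R_total = 2.723 K/W
Q = ΔT/R_total = 192/2.723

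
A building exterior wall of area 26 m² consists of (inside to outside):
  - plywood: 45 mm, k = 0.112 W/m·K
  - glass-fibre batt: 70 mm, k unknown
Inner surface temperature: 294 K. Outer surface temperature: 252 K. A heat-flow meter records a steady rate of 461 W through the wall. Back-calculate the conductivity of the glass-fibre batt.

k ≈ 0.0356 W/(m·K)

Treating each layer as a thermal resistance in series:
R_plywood = L/(kA) = 0.045/(0.112×26) = 0.01545 K/W
Sum of known resistances R_other = 0.01545 K/W
Total R = ΔT/Q = 42/461 = 0.09111 K/W
R_glass-fibre batt = R_total − R_other = 0.07565 K/W
k = L/(R·A) = 0.07/(0.07565×26)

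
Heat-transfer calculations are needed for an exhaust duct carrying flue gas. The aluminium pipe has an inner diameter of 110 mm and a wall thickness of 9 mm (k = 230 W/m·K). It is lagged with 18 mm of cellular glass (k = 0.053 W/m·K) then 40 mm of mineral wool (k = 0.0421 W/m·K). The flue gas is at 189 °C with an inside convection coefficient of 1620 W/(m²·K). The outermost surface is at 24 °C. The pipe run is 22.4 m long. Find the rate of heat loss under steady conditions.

Q ≈ 1640 W

Cylindrical conduction, so R = ln(r₂/r₁)/(2πkL) per layer, in series:
R_inner film = 1/(h_i·2πr₁L) = 1/(1620×2π×0.055×22.4) = 7.974×10^-5 K/W
R_aluminium pipe wall = ln(64/55)/(2π×230×22.4) = 4.682×10^-6 K/W
R_cellular glass = ln(82/64)/(2π×0.053×22.4) = 0.03322 K/W
R_mineral wool = ln(122/82)/(2π×0.0421×22.4) = 0.06705 K/W
R_total = 0.1004 K/W
Q = ΔT/R_total = 165/0.1004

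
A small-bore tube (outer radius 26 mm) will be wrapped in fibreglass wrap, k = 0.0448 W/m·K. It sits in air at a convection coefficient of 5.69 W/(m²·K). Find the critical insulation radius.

r_cr ≈ 7.87 mm

For a cylinder r_cr = k/h = 0.0448/5.69
r_cr = 7.87 mm; since the bare radius (26 mm) is above r_cr, any added insulation will reduce heat loss.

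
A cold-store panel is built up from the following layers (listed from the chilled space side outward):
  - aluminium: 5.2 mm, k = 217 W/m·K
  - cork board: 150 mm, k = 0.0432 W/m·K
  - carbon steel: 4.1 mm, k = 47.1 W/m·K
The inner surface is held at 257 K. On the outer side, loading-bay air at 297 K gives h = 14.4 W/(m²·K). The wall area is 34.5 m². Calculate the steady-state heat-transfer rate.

Q ≈ 390 W

Series thermal resistances:
R_aluminium = L/(kA) = 0.0052/(217×34.5) = 6.946×10^-7 K/W
R_cork board = L/(kA) = 0.15/(0.0432×34.5) = 0.1006 K/W
R_carbon steel = L/(kA) = 0.0041/(47.1×34.5) = 2.523×10^-6 K/W
R_outer film = 1/(h_o·A) = 1/(14.4×34.5) = 0.002013 K/W
R_total = 0.1027 K/W
Q = ΔT / R_total = 40 / 0.1027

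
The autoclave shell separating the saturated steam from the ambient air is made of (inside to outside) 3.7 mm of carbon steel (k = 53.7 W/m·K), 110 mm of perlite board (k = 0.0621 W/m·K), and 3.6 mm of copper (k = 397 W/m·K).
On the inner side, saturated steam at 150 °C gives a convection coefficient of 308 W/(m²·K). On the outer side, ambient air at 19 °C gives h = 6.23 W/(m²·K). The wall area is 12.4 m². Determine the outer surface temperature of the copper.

Model the wall as resistances in series:
R_inner film = 1/(h_i·A) = 1/(308×12.4) = 2.618×10^-4 K/W
R_carbon steel = L/(kA) = 0.0037/(53.7×12.4) = 5.557×10^-6 K/W
R_perlite board = L/(kA) = 0.11/(0.0621×12.4) = 0.1428 K/W
R_copper = L/(kA) = 0.0036/(397×12.4) = 7.313×10^-7 K/W
R_outer film = 1/(h_o·A) = 1/(6.23×12.4) = 0.01294 K/W
R_total = 0.1561 K/W;  Q = ΔT/R_total = 131/0.1561 = 839.4 W
T_interface = T_inner − Q·ΣR(inner→interface) = 150 − 839×0.1431

T ≈ 29.9 °C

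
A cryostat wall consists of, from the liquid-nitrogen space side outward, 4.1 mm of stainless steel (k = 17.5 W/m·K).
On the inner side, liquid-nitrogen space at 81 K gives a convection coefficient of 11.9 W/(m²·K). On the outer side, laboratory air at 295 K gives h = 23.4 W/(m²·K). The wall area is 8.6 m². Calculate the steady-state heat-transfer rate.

Using the resistance-network approach (series):
R_inner film = 1/(h_i·A) = 1/(11.9×8.6) = 0.009771 K/W
R_stainless steel = L/(kA) = 0.0041/(17.5×8.6) = 2.724×10^-5 K/W
R_outer film = 1/(h_o·A) = 1/(23.4×8.6) = 0.004969 K/W
R_total = 0.01477 K/W
Q = ΔT / R_total = 214 / 0.01477

Q ≈ 14500 W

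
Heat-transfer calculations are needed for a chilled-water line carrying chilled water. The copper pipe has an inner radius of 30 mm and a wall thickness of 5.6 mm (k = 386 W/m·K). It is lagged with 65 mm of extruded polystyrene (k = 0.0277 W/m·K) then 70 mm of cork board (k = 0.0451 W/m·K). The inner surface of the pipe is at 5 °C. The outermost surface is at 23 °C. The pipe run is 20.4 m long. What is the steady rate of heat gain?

Q ≈ 46.9 W

For a radial system each layer contributes R = ln(r_out/r_in)/(2πkL); films add R = 1/(hA).
R_copper pipe wall = ln(35.6/30)/(2π×386×20.4) = 3.459×10^-6 K/W
R_extruded polystyrene = ln(100.6/35.6)/(2π×0.0277×20.4) = 0.2926 K/W
R_cork board = ln(170.6/100.6)/(2π×0.0451×20.4) = 0.09137 K/W
R_total = 0.384 K/W
Q = ΔT/R_total = 18/0.384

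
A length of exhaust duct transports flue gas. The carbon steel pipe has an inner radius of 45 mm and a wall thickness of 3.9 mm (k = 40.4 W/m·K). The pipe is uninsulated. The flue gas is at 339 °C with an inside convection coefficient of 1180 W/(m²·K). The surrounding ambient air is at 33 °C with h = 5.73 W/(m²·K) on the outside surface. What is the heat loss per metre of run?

Per-layer cylindrical resistances, series-summed:
R_inner film = 1/(h_i·2πr₁L) = 1/(1180×2π×0.045×1) = 0.002997 K/W
R_carbon steel pipe wall = ln(48.9/45)/(2π×40.4×1) = 3.274×10^-4 K/W
R_outer film = 1/(h_o·2πr_oL) = 1/(5.73×2π×0.0489×1) = 0.568 K/W
R_total = 0.5713 K/W
Q = ΔT/R_total = 306/0.5713

q′ ≈ 536 W/m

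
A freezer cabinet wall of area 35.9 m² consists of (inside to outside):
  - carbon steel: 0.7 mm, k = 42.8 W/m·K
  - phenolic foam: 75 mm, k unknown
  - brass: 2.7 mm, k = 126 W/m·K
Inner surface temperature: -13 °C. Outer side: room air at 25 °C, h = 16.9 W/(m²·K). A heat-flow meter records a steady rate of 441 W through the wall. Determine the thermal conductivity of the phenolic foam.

k ≈ 0.0247 W/(m·K)

Series thermal resistances:
R_carbon steel = L/(kA) = 0.0007/(42.8×35.9) = 4.556×10^-7 K/W
R_brass = L/(kA) = 0.0027/(126×35.9) = 5.969×10^-7 K/W
R_outer film = 1/(h_o·A) = 1/(16.9×35.9) = 0.001648 K/W
Sum of known resistances R_other = 0.001649 K/W
Total R = ΔT/Q = 38/441 = 0.08617 K/W
R_phenolic foam = R_total − R_other = 0.08452 K/W
k = L/(R·A) = 0.075/(0.08452×35.9)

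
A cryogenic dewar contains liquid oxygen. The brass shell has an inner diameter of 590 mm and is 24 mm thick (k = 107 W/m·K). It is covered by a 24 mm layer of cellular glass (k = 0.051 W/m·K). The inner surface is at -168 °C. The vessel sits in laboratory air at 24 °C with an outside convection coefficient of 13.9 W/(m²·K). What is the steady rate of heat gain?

Q ≈ 491 W

Spherical conduction: R = (1/r_in − 1/r_out)/(4πk) per layer; series-sum.
R_brass shell = (1/0.295 − 1/0.319)/(4π×107) = 1.897×10^-4 K/W
R_cellular glass = (1/0.319 − 1/0.343)/(4π×0.051) = 0.3423 K/W
R_outer film = 1/(h·4πr_o²) = 1/(13.9×4π×0.343²) = 0.04866 K/W
R_total = 0.3911 K/W
Q = ΔT/R_total = 192/0.3911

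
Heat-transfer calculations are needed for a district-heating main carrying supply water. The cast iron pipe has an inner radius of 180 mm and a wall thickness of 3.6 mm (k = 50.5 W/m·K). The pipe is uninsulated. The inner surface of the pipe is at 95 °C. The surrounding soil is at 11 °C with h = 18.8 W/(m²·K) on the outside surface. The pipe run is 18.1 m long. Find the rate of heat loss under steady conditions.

Cylindrical conduction, so R = ln(r₂/r₁)/(2πkL) per layer, in series:
R_cast iron pipe wall = ln(183.6/180)/(2π×50.5×18.1) = 3.448×10^-6 K/W
R_outer film = 1/(h_o·2πr_oL) = 1/(18.8×2π×0.1836×18.1) = 0.002547 K/W
R_total = 0.002551 K/W
Q = ΔT/R_total = 84/0.002551

Q ≈ 32900 W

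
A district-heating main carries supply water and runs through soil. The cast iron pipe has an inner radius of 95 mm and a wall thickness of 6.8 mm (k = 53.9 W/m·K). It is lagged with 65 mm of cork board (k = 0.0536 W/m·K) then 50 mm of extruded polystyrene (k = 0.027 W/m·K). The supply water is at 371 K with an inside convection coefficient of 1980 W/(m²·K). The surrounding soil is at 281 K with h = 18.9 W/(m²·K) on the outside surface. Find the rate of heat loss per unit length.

q′ ≈ 29.5 W/m

Radial resistances (cylindrical: R_cond = ln(r_o/r_i)/(2πkL), R_conv = 1/(h·2πrL)):
R_inner film = 1/(h_i·2πr₁L) = 1/(1980×2π×0.095×1) = 8.461×10^-4 K/W
R_cast iron pipe wall = ln(101.8/95)/(2π×53.9×1) = 2.041×10^-4 K/W
R_cork board = ln(166.8/101.8)/(2π×0.0536×1) = 1.466 K/W
R_extruded polystyrene = ln(216.8/166.8)/(2π×0.027×1) = 1.545 K/W
R_outer film = 1/(h_o·2πr_oL) = 1/(18.9×2π×0.2168×1) = 0.03884 K/W
R_total = 3.052 K/W
Q = ΔT/R_total = 90/3.052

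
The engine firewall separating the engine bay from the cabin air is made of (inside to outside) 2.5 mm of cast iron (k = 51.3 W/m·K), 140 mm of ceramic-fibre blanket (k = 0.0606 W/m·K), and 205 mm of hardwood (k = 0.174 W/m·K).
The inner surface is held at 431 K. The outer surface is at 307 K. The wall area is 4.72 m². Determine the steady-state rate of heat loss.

Q ≈ 168 W

Model the wall as resistances in series:
R_cast iron = L/(kA) = 0.0025/(51.3×4.72) = 1.032×10^-5 K/W
R_ceramic-fibre blanket = L/(kA) = 0.14/(0.0606×4.72) = 0.4895 K/W
R_hardwood = L/(kA) = 0.205/(0.174×4.72) = 0.2496 K/W
R_total = 0.7391 K/W
Q = ΔT / R_total = 124 / 0.7391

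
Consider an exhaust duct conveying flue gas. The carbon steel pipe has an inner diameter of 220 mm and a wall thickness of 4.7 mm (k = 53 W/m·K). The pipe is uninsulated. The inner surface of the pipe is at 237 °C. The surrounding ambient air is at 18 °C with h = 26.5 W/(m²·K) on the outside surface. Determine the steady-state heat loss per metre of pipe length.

q′ ≈ 4170 W/m

Cylindrical conduction, so R = ln(r₂/r₁)/(2πkL) per layer, in series:
R_carbon steel pipe wall = ln(114.7/110)/(2π×53×1) = 1.256×10^-4 K/W
R_outer film = 1/(h_o·2πr_oL) = 1/(26.5×2π×0.1147×1) = 0.05236 K/W
R_total = 0.05249 K/W
Q = ΔT/R_total = 219/0.05249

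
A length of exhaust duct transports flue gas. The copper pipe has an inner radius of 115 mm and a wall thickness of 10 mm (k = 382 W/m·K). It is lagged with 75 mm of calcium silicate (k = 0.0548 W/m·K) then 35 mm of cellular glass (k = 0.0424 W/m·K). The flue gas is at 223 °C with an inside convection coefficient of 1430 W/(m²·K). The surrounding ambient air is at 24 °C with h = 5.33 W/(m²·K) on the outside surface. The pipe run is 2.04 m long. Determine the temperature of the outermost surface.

T ≈ 36 °C

Cylindrical conduction, so R = ln(r₂/r₁)/(2πkL) per layer, in series:
R_inner film = 1/(h_i·2πr₁L) = 1/(1430×2π×0.115×2.04) = 4.744×10^-4 K/W
R_copper pipe wall = ln(125/115)/(2π×382×2.04) = 1.703×10^-5 K/W
R_calcium silicate = ln(200/125)/(2π×0.0548×2.04) = 0.6691 K/W
R_cellular glass = ln(235/200)/(2π×0.0424×2.04) = 0.2967 K/W
R_outer film = 1/(h_o·2πr_oL) = 1/(5.33×2π×0.235×2.04) = 0.06229 K/W
R_total = 1.029 K/W
Q = ΔT/R_total = 199/1.029
Q = 193 W
T_interface = T_inner − Q·ΣR(inner→interface) = 223 − 193×0.9664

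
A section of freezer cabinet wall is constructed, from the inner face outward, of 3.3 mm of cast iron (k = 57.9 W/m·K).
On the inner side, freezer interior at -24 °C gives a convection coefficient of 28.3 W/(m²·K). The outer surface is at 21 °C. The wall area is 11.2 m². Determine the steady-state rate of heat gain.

Series thermal resistances:
R_inner film = 1/(h_i·A) = 1/(28.3×11.2) = 0.003155 K/W
R_cast iron = L/(kA) = 0.0033/(57.9×11.2) = 5.089×10^-6 K/W
R_total = 0.00316 K/W
Q = ΔT / R_total = 45 / 0.00316

Q ≈ 14200 W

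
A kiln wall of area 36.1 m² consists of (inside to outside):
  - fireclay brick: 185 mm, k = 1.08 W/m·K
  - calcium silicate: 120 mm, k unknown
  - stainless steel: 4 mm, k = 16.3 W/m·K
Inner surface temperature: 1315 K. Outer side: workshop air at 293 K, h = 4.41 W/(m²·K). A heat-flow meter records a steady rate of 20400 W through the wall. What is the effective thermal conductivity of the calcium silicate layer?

Model the wall as resistances in series:
R_fireclay brick = L/(kA) = 0.185/(1.08×36.1) = 0.004745 K/W
R_stainless steel = L/(kA) = 0.004/(16.3×36.1) = 6.798×10^-6 K/W
R_outer film = 1/(h_o·A) = 1/(4.41×36.1) = 0.006281 K/W
Sum of known resistances R_other = 0.01103 K/W
Total R = ΔT/Q = 1022/20400 = 0.0501 K/W
R_calcium silicate = R_total − R_other = 0.03906 K/W
k = L/(R·A) = 0.12/(0.03906×36.1)

k ≈ 0.0851 W/(m·K)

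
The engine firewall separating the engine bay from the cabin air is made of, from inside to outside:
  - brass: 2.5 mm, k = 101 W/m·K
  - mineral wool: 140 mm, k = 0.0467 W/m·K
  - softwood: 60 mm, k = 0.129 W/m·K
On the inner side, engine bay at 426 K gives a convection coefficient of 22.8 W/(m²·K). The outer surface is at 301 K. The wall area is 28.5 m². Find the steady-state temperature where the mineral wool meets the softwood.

T ≈ 318 K

Series thermal resistances:
R_inner film = 1/(h_i·A) = 1/(22.8×28.5) = 0.001539 K/W
R_brass = L/(kA) = 0.0025/(101×28.5) = 8.685×10^-7 K/W
R_mineral wool = L/(kA) = 0.14/(0.0467×28.5) = 0.1052 K/W
R_softwood = L/(kA) = 0.06/(0.129×28.5) = 0.01632 K/W
R_total = 0.123 K/W;  Q = ΔT/R_total = 125/0.123 = 1016 W
T_interface = T_inner − Q·ΣR(inner→interface) = 426 − 1020×0.1067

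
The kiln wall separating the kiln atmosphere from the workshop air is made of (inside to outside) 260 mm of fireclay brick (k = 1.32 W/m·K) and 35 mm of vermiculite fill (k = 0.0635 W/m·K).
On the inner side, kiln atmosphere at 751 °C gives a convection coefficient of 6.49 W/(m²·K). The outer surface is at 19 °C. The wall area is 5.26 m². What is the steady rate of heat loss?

Q ≈ 4270 W

Series thermal resistances:
R_inner film = 1/(h_i·A) = 1/(6.49×5.26) = 0.02929 K/W
R_fireclay brick = L/(kA) = 0.26/(1.32×5.26) = 0.03745 K/W
R_vermiculite fill = L/(kA) = 0.035/(0.0635×5.26) = 0.1048 K/W
R_total = 0.1715 K/W
Q = ΔT / R_total = 732 / 0.1715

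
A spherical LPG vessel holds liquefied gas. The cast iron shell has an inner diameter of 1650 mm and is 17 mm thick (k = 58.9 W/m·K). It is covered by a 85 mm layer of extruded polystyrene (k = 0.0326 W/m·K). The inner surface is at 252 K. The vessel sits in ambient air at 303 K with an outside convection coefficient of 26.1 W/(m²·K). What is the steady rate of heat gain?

Q ≈ 189 W

Each spherical layer contributes R = (1/r_i − 1/r_o)/(4πk):
R_cast iron shell = (1/0.825 − 1/0.842)/(4π×58.9) = 3.306×10^-5 K/W
R_extruded polystyrene = (1/0.842 − 1/0.927)/(4π×0.0326) = 0.2658 K/W
R_outer film = 1/(h·4πr_o²) = 1/(26.1×4π×0.927²) = 0.003548 K/W
R_total = 0.2694 K/W
Q = ΔT/R_total = 51/0.2694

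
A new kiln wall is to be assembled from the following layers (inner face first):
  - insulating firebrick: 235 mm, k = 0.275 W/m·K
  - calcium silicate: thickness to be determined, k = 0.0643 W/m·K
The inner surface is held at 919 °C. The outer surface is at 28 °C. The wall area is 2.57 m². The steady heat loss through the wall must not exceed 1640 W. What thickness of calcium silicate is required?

Treating each layer as a thermal resistance in series:
R_insulating firebrick = L/(kA) = 0.235/(0.275×2.57) = 0.3325 K/W
Sum of the known resistances R_other = 0.3325 K/W
Required total resistance R_tot = ΔT/Q_allow = 891/1640 = 0.5433 K/W
R_calcium silicate = R_tot − R_other = 0.2108 K/W
L = R·k·A = 0.2108×0.0643×2.57

L ≈ 34.8 mm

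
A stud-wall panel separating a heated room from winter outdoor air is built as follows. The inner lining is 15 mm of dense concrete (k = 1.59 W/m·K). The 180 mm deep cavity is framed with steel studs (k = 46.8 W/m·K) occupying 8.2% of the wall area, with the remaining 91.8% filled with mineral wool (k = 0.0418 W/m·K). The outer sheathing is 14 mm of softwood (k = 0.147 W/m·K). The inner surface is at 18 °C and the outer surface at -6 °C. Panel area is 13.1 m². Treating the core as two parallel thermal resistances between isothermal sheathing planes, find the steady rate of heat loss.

Sheathing layers in series; stud and cavity paths in parallel between them.
R_inner = 0.015/(1.59×13.1) = 7.201×10^-4 K/W
R_stud  = 0.18/(46.8×0.082×13.1) = 0.00358 K/W
R_cav   = 0.18/(0.0418×0.918×13.1) = 0.3581 K/W
1/R_core = 1/R_stud + 1/R_cav → R_core = 0.003545 K/W
R_outer = 0.014/(0.147×13.1) = 0.00727 K/W
R_total = 0.01154 K/W
Q = ΔT/R_total = 24/0.01154

Q ≈ 2080 W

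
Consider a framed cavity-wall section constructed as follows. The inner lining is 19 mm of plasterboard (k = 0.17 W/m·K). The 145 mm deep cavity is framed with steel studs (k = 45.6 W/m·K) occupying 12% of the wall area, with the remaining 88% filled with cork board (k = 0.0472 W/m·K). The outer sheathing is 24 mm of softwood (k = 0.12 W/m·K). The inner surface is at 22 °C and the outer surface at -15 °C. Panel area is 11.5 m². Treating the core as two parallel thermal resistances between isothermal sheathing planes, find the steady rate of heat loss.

Q ≈ 1260 W

Sheathing layers in series; stud and cavity paths in parallel between them.
R_inner = 0.019/(0.17×11.5) = 0.009719 K/W
R_stud  = 0.145/(45.6×0.12×11.5) = 0.002304 K/W
R_cav   = 0.145/(0.0472×0.88×11.5) = 0.3036 K/W
1/R_core = 1/R_stud + 1/R_cav → R_core = 0.002287 K/W
R_outer = 0.024/(0.12×11.5) = 0.01739 K/W
R_total = 0.0294 K/W
Q = ΔT/R_total = 37/0.0294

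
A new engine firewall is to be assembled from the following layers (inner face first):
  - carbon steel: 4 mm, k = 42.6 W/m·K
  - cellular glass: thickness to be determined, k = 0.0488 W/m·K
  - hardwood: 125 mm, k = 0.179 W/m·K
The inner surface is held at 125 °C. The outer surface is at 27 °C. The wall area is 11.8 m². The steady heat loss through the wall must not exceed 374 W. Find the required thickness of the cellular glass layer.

Treating each layer as a thermal resistance in series:
R_carbon steel = L/(kA) = 0.004/(42.6×11.8) = 7.957×10^-6 K/W
R_hardwood = L/(kA) = 0.125/(0.179×11.8) = 0.05918 K/W
Sum of the known resistances R_other = 0.05919 K/W
Required total resistance R_tot = ΔT/Q_allow = 98/374 = 0.262 K/W
R_cellular glass = R_tot − R_other = 0.2028 K/W
L = R·k·A = 0.2028×0.0488×11.8

L ≈ 117 mm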